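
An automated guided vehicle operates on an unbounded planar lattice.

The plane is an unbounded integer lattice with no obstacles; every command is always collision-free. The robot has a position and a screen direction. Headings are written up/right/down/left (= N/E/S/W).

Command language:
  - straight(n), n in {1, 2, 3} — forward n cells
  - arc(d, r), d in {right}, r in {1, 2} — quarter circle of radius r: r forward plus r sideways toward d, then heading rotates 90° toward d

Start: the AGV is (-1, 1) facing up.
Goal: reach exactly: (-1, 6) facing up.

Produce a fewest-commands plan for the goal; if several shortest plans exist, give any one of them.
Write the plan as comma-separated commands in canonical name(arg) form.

straight(2), straight(3)

t0: (-1, 1) facing up
t=1 straight(2) ⇒ (-1, 3) facing up
t=2 straight(3) ⇒ (-1, 6) facing up
shorter routes all fall short; 2 is best.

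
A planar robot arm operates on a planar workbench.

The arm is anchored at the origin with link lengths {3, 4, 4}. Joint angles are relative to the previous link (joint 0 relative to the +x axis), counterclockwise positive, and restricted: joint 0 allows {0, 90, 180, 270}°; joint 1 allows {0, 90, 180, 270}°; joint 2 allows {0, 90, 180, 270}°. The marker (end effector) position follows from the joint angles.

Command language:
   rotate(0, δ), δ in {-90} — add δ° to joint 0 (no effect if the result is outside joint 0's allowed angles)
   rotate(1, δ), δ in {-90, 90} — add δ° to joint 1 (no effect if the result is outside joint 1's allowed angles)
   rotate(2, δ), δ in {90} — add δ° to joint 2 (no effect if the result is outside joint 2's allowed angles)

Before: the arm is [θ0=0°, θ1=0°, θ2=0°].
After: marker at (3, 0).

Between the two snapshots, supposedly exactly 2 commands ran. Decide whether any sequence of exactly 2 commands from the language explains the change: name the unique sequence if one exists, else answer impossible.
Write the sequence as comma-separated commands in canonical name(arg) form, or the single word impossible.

begin: [θ0=0°, θ1=0°, θ2=0°]
step 1 (rotate(2, 90)): [θ0=0°, θ1=0°, θ2=90°]
step 2 (rotate(2, 90)): [θ0=0°, θ1=0°, θ2=180°]
all 16 alternatives checked — unique.

rotate(2, 90), rotate(2, 90)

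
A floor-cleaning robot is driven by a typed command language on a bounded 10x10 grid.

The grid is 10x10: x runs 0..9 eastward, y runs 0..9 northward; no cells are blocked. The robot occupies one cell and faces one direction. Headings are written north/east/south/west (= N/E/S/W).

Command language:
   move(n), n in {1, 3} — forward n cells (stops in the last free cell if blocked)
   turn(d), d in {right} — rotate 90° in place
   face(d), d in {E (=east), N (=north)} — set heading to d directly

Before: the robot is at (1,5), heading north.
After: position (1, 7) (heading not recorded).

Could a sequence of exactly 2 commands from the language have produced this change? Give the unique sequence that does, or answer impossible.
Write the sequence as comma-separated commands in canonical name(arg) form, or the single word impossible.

move(1), move(1)

initial: at (1,5), heading north
step 1 (move(1)): at (1,6), heading north
step 2 (move(1)): at (1,7), heading north
all 25 alternatives checked — unique.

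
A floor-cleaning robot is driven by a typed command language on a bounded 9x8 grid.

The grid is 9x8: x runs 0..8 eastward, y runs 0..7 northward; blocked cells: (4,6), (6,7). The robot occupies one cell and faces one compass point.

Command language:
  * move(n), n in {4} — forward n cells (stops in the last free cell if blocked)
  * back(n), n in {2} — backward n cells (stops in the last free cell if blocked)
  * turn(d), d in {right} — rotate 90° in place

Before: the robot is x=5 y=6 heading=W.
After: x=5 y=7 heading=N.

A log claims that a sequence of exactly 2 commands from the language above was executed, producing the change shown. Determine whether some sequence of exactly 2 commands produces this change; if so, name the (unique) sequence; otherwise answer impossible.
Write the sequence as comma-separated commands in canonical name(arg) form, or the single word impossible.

turn(right), move(4)

key: order matters: swapping turn(right) and move(4) lands elsewhere
from: x=5 y=6 heading=W
[1] after turn(right): x=5 y=6 heading=N
[2] after move(4): x=5 y=7 heading=N
no rival 2-sequence matches.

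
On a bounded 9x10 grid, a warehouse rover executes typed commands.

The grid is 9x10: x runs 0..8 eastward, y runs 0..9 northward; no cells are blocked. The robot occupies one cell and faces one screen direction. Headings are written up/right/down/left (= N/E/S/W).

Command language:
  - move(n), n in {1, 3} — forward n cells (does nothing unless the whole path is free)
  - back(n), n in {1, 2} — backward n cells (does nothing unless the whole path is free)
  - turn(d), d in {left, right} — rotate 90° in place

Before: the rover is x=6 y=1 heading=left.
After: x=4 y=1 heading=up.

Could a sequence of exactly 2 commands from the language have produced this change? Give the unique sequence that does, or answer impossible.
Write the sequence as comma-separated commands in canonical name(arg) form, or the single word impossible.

all 36 sequences checked — none match.

impossible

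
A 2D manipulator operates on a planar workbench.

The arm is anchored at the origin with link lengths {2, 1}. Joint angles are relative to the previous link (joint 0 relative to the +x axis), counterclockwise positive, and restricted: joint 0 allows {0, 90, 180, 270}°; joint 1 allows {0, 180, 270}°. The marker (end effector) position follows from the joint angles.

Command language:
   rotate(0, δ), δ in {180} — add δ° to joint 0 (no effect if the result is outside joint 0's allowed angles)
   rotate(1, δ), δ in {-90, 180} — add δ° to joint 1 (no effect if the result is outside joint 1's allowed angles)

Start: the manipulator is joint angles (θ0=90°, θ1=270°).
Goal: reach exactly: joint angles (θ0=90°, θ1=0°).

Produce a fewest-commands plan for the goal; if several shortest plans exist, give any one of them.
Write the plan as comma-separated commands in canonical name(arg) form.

start: joint angles (θ0=90°, θ1=270°)
[1] after rotate(1, -90): joint angles (θ0=90°, θ1=180°)
[2] after rotate(1, 180): joint angles (θ0=90°, θ1=0°)
nothing shorter than 2 reaches the goal.

rotate(1, -90), rotate(1, 180)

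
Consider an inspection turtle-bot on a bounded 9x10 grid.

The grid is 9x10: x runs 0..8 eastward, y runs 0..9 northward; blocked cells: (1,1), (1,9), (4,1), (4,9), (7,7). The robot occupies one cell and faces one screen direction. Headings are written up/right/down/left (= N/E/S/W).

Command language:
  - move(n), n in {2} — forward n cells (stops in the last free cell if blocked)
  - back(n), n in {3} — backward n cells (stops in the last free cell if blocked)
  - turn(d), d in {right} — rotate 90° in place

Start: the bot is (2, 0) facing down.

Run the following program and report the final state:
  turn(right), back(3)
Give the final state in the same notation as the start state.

start: (2, 0) facing down
step 1 (turn(right)): (2, 0) facing left
step 2 (back(3)): (5, 0) facing left

(5, 0) facing left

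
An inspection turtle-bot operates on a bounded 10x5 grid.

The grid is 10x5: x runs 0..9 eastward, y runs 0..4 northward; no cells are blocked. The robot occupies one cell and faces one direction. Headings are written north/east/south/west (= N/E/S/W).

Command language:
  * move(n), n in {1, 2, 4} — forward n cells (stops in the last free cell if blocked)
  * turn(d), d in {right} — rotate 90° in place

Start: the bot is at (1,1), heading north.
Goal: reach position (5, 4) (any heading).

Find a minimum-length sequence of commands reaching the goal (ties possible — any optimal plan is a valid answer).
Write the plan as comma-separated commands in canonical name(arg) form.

initial: at (1,1), heading north
step 1 (move(4)): at (1,4), heading north
step 2 (turn(right)): at (1,4), heading east
step 3 (move(4)): at (5,4), heading east
minimal: 3 command(s), checked below 3.

move(4), turn(right), move(4)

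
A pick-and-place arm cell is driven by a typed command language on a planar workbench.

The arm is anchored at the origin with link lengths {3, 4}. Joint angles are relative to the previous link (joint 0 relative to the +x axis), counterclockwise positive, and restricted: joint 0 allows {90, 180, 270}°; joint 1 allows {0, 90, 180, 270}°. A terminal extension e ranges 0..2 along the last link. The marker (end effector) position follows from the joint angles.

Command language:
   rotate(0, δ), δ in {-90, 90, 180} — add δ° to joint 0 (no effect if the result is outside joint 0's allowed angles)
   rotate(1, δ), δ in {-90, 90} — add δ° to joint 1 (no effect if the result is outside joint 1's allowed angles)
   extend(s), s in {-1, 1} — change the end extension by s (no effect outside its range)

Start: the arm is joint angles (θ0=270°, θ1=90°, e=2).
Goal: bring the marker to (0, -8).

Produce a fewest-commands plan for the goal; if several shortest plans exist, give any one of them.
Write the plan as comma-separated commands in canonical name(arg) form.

extend(-1), rotate(1, -90)

begin: joint angles (θ0=270°, θ1=90°, e=2)
t=1 extend(-1) ⇒ joint angles (θ0=270°, θ1=90°, e=1)
t=2 rotate(1, -90) ⇒ joint angles (θ0=270°, θ1=0°, e=1)
shorter routes all fall short; 2 is best.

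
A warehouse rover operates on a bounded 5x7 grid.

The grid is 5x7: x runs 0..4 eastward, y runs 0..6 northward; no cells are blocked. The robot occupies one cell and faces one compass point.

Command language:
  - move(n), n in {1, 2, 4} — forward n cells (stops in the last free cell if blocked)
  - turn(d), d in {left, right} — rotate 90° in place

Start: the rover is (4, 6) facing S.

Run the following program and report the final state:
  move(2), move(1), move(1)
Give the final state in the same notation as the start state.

(4, 2) facing S

from: (4, 6) facing S
1. move(2) → (4, 4) facing S
2. move(1) → (4, 3) facing S
3. move(1) → (4, 2) facing S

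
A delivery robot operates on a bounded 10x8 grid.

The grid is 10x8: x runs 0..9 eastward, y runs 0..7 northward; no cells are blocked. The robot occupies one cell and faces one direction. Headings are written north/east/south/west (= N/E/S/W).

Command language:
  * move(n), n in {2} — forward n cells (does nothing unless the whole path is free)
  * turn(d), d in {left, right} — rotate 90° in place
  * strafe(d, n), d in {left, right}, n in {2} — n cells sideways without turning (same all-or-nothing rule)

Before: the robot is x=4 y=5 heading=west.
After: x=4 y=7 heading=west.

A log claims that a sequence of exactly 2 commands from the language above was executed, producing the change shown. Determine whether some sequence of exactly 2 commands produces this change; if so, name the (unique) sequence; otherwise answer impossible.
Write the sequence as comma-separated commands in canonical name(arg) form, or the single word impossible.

strafe(right, 2), strafe(right, 2)

key: still facing W at the end — nothing in the sequence rotates
from: x=4 y=5 heading=west
[1] after strafe(right, 2): x=4 y=7 heading=west
[2] after strafe(right, 2): x=4 y=7 heading=west
all 25 alternatives checked — unique.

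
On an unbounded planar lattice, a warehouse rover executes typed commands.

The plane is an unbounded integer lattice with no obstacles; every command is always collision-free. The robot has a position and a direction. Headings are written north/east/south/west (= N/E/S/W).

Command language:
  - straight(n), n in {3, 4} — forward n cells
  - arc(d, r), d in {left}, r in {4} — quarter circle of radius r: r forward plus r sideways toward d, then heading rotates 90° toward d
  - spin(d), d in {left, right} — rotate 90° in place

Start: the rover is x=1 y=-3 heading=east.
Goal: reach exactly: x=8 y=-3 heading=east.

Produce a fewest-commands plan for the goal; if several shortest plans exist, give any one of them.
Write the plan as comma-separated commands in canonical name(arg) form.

straight(4), straight(3)

start: x=1 y=-3 heading=east
1. straight(4) → x=5 y=-3 heading=east
2. straight(3) → x=8 y=-3 heading=east
shorter routes all fall short; 2 is best.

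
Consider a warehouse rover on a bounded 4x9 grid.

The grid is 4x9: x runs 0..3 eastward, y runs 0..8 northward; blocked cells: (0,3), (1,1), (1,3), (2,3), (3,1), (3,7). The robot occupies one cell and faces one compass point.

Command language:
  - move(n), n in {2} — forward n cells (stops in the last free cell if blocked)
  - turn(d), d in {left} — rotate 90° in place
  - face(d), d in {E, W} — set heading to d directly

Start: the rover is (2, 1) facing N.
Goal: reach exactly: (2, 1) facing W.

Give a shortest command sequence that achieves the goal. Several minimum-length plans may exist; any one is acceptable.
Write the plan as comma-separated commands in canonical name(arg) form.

t0: (2, 1) facing N
[1] after turn(left): (2, 1) facing W
shorter routes all fall short; 1 is best.

turn(left)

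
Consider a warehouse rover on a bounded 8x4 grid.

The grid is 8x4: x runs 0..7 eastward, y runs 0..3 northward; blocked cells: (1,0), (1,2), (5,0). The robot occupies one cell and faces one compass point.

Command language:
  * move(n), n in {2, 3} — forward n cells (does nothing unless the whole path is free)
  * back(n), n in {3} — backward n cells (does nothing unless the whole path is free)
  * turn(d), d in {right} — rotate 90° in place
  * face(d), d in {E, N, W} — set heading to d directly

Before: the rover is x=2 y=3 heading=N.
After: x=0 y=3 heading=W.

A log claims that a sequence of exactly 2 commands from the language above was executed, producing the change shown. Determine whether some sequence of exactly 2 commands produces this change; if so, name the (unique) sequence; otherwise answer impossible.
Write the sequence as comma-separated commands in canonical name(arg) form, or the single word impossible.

key: order matters: swapping face(W) and move(2) lands elsewhere
initial: x=2 y=3 heading=N
step 1 (face(W)): x=2 y=3 heading=W
step 2 (move(2)): x=0 y=3 heading=W
no other 2-command option fits: unique.

face(W), move(2)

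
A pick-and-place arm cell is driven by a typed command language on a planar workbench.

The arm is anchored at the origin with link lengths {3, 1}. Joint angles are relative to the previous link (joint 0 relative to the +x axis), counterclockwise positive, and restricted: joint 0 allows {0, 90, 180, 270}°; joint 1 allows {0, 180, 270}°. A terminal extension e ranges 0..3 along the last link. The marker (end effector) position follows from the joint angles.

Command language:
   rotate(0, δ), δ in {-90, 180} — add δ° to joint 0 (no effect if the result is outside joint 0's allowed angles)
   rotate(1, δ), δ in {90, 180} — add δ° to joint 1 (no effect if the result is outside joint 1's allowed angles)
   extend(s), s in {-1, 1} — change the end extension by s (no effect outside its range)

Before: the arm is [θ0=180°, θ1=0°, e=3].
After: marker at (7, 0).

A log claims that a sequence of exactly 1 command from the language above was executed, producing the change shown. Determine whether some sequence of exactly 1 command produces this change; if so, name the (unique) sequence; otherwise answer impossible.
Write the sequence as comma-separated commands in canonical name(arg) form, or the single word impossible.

start: [θ0=180°, θ1=0°, e=3]
1. rotate(0, 180) → [θ0=0°, θ1=0°, e=3]
no other 1-command option fits: unique.

rotate(0, 180)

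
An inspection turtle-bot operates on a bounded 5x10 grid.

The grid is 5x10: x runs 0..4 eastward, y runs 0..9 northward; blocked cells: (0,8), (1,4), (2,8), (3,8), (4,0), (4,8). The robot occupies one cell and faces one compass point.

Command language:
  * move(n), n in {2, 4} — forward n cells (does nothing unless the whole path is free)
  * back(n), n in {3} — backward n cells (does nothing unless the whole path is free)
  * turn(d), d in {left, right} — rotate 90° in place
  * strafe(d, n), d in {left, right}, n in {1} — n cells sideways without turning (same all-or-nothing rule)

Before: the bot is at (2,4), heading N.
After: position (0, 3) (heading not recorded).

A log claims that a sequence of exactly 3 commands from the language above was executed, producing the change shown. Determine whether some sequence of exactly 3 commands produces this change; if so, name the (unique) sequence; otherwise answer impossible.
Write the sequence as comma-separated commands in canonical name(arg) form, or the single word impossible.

key: running move(2) before turn(left) would end elsewhere — order is forced
start: at (2,4), heading N
[1] after turn(left): at (2,4), heading W
[2] after strafe(left, 1): at (2,3), heading W
[3] after move(2): at (0,3), heading W
no other 3-command option fits: unique.

turn(left), strafe(left, 1), move(2)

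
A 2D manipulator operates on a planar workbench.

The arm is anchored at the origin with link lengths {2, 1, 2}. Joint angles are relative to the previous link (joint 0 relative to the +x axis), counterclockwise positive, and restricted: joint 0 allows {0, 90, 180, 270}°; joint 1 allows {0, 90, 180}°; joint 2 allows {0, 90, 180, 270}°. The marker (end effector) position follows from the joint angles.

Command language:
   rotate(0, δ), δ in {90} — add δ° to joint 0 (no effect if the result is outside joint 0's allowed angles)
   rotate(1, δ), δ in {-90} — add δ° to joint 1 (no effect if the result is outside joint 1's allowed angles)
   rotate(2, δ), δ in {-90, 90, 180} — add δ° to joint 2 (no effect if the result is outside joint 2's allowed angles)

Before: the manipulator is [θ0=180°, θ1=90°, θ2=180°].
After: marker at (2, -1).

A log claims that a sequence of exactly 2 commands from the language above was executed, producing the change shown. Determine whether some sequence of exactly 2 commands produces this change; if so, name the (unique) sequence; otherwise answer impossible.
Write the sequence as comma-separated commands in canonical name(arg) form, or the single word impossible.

from: [θ0=180°, θ1=90°, θ2=180°]
step 1 (rotate(0, 90)): [θ0=270°, θ1=90°, θ2=180°]
step 2 (rotate(0, 90)): [θ0=0°, θ1=90°, θ2=180°]
uniquely the one of 25 2-step routes that fits.

rotate(0, 90), rotate(0, 90)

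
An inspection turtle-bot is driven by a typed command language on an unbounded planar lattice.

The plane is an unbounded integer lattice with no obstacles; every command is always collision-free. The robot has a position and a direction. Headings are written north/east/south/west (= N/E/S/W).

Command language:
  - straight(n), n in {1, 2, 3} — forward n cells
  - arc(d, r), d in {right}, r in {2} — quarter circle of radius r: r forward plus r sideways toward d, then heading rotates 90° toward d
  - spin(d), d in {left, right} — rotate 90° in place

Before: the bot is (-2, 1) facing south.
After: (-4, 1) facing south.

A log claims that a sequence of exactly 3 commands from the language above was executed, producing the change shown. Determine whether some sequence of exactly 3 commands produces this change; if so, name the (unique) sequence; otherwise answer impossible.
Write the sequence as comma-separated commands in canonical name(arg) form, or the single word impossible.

key: running spin(left) before spin(right) would end elsewhere — order is forced
initial: (-2, 1) facing south
step 1 (spin(right)): (-2, 1) facing west
step 2 (straight(2)): (-4, 1) facing west
step 3 (spin(left)): (-4, 1) facing south
uniquely the one of 216 3-step routes that fits.

spin(right), straight(2), spin(left)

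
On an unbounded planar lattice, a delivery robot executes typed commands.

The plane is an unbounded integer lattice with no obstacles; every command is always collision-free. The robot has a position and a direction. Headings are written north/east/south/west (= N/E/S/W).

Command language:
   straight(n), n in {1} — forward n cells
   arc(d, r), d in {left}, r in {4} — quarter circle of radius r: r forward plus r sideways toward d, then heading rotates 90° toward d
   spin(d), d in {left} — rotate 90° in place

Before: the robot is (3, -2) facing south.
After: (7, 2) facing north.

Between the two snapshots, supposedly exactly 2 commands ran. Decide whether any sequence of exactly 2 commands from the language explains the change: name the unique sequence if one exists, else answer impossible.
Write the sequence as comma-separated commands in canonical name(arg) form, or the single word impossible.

key: cell and facing (now N) both changed — the 2 commands mix motion and turning
t0: (3, -2) facing south
step 1 (spin(left)): (3, -2) facing east
step 2 (arc(left, 4)): (7, 2) facing north
no other 2-command option fits: unique.

spin(left), arc(left, 4)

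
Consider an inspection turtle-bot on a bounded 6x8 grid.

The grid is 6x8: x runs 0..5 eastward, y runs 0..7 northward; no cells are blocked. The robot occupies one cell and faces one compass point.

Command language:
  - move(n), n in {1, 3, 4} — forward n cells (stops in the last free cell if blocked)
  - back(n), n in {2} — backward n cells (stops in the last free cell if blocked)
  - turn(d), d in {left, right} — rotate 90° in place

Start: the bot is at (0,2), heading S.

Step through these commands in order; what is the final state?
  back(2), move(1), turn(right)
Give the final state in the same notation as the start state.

at (0,3), heading W

start: at (0,2), heading S
t=1 back(2) ⇒ at (0,4), heading S
t=2 move(1) ⇒ at (0,3), heading S
t=3 turn(right) ⇒ at (0,3), heading W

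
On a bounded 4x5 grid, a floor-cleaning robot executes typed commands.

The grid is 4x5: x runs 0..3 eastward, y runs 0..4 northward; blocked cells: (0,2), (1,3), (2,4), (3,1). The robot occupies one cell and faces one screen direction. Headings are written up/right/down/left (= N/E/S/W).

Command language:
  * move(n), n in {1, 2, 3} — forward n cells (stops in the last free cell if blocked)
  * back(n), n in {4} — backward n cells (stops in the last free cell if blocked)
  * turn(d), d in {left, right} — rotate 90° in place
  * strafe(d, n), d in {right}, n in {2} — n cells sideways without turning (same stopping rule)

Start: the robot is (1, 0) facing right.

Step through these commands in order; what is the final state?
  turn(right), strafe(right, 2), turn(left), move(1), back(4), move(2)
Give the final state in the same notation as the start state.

t0: (1, 0) facing right
1. turn(right) → (1, 0) facing down
2. strafe(right, 2) → (0, 0) facing down
3. turn(left) → (0, 0) facing right
4. move(1) → (1, 0) facing right
5. back(4) → (0, 0) facing right
6. move(2) → (2, 0) facing right

(2, 0) facing right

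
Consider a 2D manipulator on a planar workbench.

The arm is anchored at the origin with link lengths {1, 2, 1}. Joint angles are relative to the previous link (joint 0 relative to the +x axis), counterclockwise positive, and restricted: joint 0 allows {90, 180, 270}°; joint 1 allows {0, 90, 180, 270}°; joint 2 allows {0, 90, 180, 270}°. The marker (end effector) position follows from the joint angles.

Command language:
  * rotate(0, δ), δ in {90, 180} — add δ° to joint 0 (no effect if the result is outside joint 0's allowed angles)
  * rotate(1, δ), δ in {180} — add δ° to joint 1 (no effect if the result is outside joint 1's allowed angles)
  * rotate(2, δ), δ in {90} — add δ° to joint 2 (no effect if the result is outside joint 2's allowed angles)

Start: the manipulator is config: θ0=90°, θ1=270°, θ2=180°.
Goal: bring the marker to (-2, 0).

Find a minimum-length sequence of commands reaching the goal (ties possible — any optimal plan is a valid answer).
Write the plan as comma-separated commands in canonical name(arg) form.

begin: config: θ0=90°, θ1=270°, θ2=180°
1. rotate(0, 180) → config: θ0=270°, θ1=270°, θ2=180°
2. rotate(2, 90) → config: θ0=270°, θ1=270°, θ2=270°
minimal: 2 command(s), checked below 2.

rotate(0, 180), rotate(2, 90)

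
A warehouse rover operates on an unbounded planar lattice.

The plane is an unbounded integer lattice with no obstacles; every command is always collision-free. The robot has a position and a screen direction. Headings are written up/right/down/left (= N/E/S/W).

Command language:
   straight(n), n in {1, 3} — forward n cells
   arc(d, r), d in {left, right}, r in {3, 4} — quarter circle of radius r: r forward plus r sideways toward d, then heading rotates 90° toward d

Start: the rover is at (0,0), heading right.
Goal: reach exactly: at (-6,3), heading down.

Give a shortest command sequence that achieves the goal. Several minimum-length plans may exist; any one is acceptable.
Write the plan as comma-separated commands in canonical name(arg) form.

arc(left, 3), arc(left, 3), straight(3), arc(left, 3)

initial: at (0,0), heading right
[1] after arc(left, 3): at (3,3), heading up
[2] after arc(left, 3): at (0,6), heading left
[3] after straight(3): at (-3,6), heading left
[4] after arc(left, 3): at (-6,3), heading down
nothing shorter than 4 reaches the goal.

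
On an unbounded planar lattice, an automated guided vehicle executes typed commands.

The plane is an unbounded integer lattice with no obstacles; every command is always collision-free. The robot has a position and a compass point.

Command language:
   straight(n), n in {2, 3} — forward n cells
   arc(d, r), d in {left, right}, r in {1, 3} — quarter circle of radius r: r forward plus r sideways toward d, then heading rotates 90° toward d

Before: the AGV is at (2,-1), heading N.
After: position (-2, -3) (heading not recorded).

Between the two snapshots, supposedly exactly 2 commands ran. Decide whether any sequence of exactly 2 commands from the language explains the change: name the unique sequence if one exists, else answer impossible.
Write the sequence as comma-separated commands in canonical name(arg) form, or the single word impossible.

arc(left, 1), arc(left, 3)

key: running arc(left, 3) before arc(left, 1) would end elsewhere — order is forced
begin: at (2,-1), heading N
[1] after arc(left, 1): at (1,0), heading W
[2] after arc(left, 3): at (-2,-3), heading S
no other 2-command option fits: unique.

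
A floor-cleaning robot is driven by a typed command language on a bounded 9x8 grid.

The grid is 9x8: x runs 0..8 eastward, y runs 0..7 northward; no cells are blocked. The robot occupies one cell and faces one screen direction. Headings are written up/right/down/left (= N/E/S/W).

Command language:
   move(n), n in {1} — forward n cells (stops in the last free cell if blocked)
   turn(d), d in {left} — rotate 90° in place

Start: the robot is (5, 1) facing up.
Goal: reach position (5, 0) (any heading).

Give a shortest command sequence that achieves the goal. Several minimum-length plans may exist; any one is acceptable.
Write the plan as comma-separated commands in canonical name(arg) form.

turn(left), turn(left), move(1)

initial: (5, 1) facing up
[1] after turn(left): (5, 1) facing left
[2] after turn(left): (5, 1) facing down
[3] after move(1): (5, 0) facing down
nothing shorter than 3 reaches the goal.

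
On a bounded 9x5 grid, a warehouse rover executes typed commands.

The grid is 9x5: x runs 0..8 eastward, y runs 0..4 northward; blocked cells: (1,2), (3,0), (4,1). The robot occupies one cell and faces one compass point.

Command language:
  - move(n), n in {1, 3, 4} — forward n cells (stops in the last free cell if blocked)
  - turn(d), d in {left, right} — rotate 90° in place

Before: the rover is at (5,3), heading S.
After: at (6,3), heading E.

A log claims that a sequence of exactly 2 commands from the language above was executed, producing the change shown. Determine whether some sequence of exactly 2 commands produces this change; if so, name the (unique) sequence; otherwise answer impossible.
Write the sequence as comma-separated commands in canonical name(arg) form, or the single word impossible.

key: order matters: swapping turn(left) and move(1) lands elsewhere
from: at (5,3), heading S
[1] after turn(left): at (5,3), heading E
[2] after move(1): at (6,3), heading E
uniquely the one of 25 2-step routes that fits.

turn(left), move(1)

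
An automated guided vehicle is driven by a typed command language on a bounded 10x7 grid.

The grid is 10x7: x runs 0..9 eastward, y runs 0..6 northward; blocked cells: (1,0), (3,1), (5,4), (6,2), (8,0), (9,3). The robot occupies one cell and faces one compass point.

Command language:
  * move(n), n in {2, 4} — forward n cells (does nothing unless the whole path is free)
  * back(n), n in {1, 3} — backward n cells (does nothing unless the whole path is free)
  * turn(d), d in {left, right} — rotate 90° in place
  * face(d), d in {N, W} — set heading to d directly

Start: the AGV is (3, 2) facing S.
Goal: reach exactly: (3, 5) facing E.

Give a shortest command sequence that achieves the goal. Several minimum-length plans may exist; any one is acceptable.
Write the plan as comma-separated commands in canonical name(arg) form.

from: (3, 2) facing S
t=1 back(3) ⇒ (3, 5) facing S
t=2 turn(left) ⇒ (3, 5) facing E
no 1-step plan works, so 2 is optimal.

back(3), turn(left)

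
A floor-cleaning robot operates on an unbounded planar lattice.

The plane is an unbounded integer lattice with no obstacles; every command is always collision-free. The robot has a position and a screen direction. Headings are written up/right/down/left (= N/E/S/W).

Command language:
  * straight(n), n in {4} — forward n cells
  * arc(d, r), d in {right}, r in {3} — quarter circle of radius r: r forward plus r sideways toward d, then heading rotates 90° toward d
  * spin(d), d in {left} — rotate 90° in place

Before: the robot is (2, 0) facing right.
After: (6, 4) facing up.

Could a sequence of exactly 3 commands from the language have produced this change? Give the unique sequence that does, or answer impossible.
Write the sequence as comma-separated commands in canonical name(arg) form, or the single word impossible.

straight(4), spin(left), straight(4)

key: cell and facing (now N) both changed — the 3 commands mix motion and turning
start: (2, 0) facing right
step 1 (straight(4)): (6, 0) facing right
step 2 (spin(left)): (6, 0) facing up
step 3 (straight(4)): (6, 4) facing up
uniquely the one of 27 3-step routes that fits.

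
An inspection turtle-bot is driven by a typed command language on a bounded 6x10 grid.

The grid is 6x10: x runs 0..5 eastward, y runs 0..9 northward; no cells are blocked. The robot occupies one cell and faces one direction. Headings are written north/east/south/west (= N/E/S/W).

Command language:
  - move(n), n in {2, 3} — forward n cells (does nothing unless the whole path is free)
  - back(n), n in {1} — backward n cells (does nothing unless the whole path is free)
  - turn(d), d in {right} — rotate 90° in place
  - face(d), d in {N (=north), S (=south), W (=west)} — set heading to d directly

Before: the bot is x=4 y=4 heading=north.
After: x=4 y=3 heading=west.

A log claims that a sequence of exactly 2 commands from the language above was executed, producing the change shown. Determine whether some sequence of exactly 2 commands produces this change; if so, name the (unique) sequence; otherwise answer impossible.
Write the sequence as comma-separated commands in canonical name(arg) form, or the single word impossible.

key: order matters: swapping back(1) and face(W) lands elsewhere
begin: x=4 y=4 heading=north
1. back(1) → x=4 y=3 heading=north
2. face(W) → x=4 y=3 heading=west
no rival 2-sequence matches.

back(1), face(W)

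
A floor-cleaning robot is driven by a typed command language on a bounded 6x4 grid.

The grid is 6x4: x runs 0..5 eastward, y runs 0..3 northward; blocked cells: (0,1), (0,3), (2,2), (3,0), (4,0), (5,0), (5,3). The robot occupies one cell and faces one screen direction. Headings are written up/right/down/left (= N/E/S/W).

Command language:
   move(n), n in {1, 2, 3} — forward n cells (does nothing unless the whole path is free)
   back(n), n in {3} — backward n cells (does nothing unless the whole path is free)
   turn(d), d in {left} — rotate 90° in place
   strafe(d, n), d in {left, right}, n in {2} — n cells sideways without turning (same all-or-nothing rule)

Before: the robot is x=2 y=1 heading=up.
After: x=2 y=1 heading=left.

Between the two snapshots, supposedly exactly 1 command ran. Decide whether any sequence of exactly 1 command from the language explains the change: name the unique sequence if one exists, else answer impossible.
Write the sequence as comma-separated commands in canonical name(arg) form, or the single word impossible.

key: (2,1) unchanged — the single command moves nothing
begin: x=2 y=1 heading=up
t=1 turn(left) ⇒ x=2 y=1 heading=left
no rival 1-sequence matches.

turn(left)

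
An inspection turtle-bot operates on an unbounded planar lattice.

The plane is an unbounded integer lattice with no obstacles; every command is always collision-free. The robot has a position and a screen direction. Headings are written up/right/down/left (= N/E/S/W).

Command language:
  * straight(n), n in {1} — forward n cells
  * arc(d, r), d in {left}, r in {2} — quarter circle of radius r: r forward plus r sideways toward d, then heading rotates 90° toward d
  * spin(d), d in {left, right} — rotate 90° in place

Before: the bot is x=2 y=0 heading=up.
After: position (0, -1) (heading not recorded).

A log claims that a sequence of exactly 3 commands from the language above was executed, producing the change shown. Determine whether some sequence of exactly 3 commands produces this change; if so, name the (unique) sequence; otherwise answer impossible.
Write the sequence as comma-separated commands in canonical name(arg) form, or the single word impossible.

straight(1), spin(left), arc(left, 2)

key: running arc(left, 2) before straight(1) would end elsewhere — order is forced
t0: x=2 y=0 heading=up
1. straight(1) → x=2 y=1 heading=up
2. spin(left) → x=2 y=1 heading=left
3. arc(left, 2) → x=0 y=-1 heading=down
uniquely the one of 64 3-step routes that fits.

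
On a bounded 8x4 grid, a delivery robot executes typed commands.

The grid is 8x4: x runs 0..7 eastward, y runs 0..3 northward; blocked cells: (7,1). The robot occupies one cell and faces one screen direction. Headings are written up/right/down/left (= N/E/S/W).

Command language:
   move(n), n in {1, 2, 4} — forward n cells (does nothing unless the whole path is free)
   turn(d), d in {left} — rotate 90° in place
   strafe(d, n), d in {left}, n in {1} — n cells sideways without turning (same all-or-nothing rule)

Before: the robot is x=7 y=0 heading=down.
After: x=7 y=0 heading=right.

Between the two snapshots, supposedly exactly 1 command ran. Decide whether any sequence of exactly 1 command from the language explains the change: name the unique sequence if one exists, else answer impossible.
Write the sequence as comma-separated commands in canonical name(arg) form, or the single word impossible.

turn(left)

key: (7,0) unchanged — the single command moves nothing
start: x=7 y=0 heading=down
step 1 (turn(left)): x=7 y=0 heading=right
no rival 1-sequence matches.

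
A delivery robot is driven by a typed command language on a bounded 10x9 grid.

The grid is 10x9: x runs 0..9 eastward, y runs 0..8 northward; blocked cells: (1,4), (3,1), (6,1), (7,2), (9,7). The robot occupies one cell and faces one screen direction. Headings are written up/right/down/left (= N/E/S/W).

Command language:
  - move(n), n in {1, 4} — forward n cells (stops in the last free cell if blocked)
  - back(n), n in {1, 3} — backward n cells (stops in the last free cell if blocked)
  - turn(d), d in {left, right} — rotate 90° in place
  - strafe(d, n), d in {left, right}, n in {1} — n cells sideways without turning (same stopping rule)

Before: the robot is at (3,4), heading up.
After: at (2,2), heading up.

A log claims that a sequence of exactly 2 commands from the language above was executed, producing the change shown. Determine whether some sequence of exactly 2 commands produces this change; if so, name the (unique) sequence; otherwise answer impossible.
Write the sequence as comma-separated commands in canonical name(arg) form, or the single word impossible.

key: running strafe(left, 1) before back(3) would end elsewhere — order is forced
initial: at (3,4), heading up
[1] after back(3): at (3,2), heading up
[2] after strafe(left, 1): at (2,2), heading up
all 64 alternatives checked — unique.

back(3), strafe(left, 1)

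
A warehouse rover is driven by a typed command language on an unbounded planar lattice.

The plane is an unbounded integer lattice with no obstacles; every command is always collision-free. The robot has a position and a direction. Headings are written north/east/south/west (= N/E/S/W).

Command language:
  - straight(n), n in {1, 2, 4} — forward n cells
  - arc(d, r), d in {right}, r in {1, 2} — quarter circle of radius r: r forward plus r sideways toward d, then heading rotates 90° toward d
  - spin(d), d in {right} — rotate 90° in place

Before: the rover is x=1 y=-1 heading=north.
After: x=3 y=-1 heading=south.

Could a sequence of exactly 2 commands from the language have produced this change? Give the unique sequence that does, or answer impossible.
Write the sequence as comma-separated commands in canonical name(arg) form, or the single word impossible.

key: position moved to (3,-1) AND the heading swung to S — translation plus rotation needed
begin: x=1 y=-1 heading=north
[1] after arc(right, 1): x=2 y=0 heading=east
[2] after arc(right, 1): x=3 y=-1 heading=south
no other 2-command option fits: unique.

arc(right, 1), arc(right, 1)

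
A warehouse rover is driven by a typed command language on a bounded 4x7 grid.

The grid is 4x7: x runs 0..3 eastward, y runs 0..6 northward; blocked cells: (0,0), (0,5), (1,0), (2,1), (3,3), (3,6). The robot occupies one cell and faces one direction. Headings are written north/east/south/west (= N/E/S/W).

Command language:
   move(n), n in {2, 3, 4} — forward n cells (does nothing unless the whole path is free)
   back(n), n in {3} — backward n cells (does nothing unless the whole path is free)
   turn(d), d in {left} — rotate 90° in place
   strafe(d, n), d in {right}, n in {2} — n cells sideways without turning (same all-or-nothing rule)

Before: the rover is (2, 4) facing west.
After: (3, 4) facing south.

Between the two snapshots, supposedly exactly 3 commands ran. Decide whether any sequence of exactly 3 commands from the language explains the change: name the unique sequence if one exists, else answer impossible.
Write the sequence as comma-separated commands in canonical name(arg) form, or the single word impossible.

key: running turn(left) before move(2) would end elsewhere — order is forced
t0: (2, 4) facing west
[1] after move(2): (0, 4) facing west
[2] after back(3): (3, 4) facing west
[3] after turn(left): (3, 4) facing south
all 216 alternatives checked — unique.

move(2), back(3), turn(left)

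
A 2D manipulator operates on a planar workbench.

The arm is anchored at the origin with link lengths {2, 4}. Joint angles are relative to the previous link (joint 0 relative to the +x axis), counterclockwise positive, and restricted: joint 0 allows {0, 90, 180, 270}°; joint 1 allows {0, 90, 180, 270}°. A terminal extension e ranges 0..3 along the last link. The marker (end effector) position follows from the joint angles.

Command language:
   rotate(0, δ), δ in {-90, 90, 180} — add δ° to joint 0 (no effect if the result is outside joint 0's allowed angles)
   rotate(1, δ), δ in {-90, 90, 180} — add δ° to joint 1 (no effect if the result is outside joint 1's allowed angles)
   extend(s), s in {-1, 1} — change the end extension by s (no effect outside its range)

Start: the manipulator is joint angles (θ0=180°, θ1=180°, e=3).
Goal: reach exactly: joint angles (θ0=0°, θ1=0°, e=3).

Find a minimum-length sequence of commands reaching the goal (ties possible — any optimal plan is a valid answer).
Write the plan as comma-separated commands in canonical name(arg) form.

rotate(1, 180), rotate(0, 180)

begin: joint angles (θ0=180°, θ1=180°, e=3)
[1] after rotate(1, 180): joint angles (θ0=180°, θ1=0°, e=3)
[2] after rotate(0, 180): joint angles (θ0=0°, θ1=0°, e=3)
nothing shorter than 2 reaches the goal.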